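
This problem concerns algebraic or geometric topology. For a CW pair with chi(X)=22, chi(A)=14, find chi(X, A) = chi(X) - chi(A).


Relative Euler characteristic: chi(X, A) = chi(X) - chi(A).
= 22 - (14) = 8

8


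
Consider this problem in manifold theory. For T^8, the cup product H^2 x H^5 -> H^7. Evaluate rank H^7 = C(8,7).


Cup product: H^p x H^q -> H^{p+q}; here p+q = 2+5 = 7.
rank H^k(T^n) = C(n,k).
C(8,7) = 8

8


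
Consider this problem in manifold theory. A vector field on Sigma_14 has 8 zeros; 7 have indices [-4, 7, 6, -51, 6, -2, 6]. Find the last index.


Poincare-Hopf: sum of indices = chi(M).
chi(Sigma_14) = 2 - 2*14 = -26.
Sum of known indices = -32.
x = chi - (sum known) = -26 - (-32) = 6

6


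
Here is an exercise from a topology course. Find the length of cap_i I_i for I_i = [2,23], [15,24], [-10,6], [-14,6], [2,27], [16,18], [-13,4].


Intersection = [max(a_i), min(b_i)] = [16, 4].
Since 16 > 4, the intersection is empty.
Length = 0

0


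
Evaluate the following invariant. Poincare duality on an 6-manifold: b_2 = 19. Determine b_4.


Poincare duality for closed orientable n-manifolds: b_k = b_{n-k}.
Here n = 6, so b_4 = b_2 = 19

19


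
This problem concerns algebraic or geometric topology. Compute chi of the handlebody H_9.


A genus-g handlebody deformation retracts to a wedge of g circles.
chi(vee_g S^1) = 1 - g.
chi(H_9) = 1 - 9 = -8

-8


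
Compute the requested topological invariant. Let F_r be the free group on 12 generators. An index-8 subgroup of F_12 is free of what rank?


Nielsen-Schreier: an index-n subgroup of F_r is free of rank 1 + n(r-1).
Equivalently: chi(cover) = n*chi(base); chi(vee_r S^1) = 1 - 12 = -11.
chi(E) = 8*(-11) = -88; rank = 1 - chi(E) = 1 - (-88) = 89.
rank = 1 + 8*(12-1) = 1 + 88 = 89

89


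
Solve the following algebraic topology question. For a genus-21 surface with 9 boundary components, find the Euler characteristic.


For a compact orientable surface with genus g and b boundary components: chi = 2 - 2g - b.
chi = 2 - 2*21 - 9 = 2 - 42 - 9 = -49

-49


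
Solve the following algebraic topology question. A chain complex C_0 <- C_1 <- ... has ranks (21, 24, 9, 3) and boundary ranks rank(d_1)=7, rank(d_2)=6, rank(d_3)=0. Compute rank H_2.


rank H_k = rank(ker d_k) - rank(im d_{k+1}).
rank(ker d_2) = rank(C_2) - rank(d_2) = 9 - 6 = 3.
rank(im d_{2+1}) = 0.
rank H_2 = 3 - 0 = 3

3


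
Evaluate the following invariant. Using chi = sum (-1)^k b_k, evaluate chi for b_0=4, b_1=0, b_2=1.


chi = sum_k (-1)^k b_k.
= (4) + (0) + (1)
= 5

5


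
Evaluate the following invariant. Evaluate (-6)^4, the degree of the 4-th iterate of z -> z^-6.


deg(f) = -6. Degree is multiplicative: deg(f^4) = (deg f)^4.
deg(f^4) = (-6)^4 = 1296

1296


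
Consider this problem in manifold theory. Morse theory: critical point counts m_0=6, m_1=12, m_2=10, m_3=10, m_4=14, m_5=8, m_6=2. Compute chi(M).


Morse theory: chi(M) = sum_k (-1)^k m_k where m_k = #(index-k critical points).
= (6) + (-12) + (10) + (-10) + (14) + (-8) + (2) = 2

2


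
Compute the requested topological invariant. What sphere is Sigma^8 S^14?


Each suspension raises dimension by 1: Sigma S^n = S^{n+1}.
Sigma^8 S^14 = S^{14+8} = S^22

22


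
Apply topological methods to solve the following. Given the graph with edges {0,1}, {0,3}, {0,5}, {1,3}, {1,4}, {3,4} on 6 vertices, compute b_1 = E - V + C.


b_1 = E - V + (number of components).
E = 6, V = 6, components = 2.
b_1 = 6 - 6 + 2 = 2

2


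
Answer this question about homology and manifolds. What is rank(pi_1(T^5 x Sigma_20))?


pi_1(A x B) = pi_1(A) x pi_1(B); rank of abelianization = b_1.
b_1(T^5) = 5, b_1(Sigma_20) = 2*20 = 40.
b_1(product) = 5 + 40 = 45

45


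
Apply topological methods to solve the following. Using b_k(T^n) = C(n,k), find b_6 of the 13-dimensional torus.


By the Kunneth formula, b_k(T^n) = C(n,k).
b_6(T^13) = C(13,6).
C(13,6) = 13!/(6!*7!) = 1716

1716


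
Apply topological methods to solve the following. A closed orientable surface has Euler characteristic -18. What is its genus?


chi = 2 - 2g for closed orientable surfaces.
-18 = 2 - 2g
2g = 2 - (-18) = 20
g = 10

10


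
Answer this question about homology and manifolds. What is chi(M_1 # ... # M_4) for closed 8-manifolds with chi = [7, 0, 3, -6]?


For n-manifolds: chi(A#B) = chi(A) + chi(B) - chi(S^8).
chi(S^8) = 1 + (-1)^8 = 2.
chi(#) = (sum chi_i) - (4-1)*chi(S^8) = 4 - 3*2 = -2

-2


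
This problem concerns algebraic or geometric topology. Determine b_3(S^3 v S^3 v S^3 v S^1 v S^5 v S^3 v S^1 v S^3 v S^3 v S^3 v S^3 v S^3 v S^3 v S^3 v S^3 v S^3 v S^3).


For a wedge of spheres, H_k (k>0) is free on one generator per sphere of dimension k.
Spheres of dimension 3: count = 14.
b_3 = 14

14


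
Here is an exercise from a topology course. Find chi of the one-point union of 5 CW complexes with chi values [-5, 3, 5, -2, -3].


chi(A v B) = chi(A) + chi(B) - 1 (one point identified).
For 5 spaces: chi = (sum chi_i) - (5 - 1).
sum = -2; chi = -2 - 4 = -6

-6


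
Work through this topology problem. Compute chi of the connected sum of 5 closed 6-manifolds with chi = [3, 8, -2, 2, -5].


For n-manifolds: chi(A#B) = chi(A) + chi(B) - chi(S^6).
chi(S^6) = 1 + (-1)^6 = 2.
chi(#) = (sum chi_i) - (5-1)*chi(S^6) = 6 - 4*2 = -2

-2


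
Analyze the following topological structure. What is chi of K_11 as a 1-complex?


K_11: V = 11, E = C(11,2) = 55.
chi = V - E = 11 - 55 = -44

-44


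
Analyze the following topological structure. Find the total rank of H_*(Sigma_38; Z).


For Sigma_38: b_0 = 1, b_1 = 2g = 76, b_2 = 1.
Total = 1 + 76 + 1 = 78

78


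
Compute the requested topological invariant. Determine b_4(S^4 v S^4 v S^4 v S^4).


For a wedge of spheres, H_k (k>0) is free on one generator per sphere of dimension k.
Spheres of dimension 4: count = 4.
b_4 = 4

4


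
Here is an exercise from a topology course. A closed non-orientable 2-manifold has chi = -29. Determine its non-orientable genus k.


chi = 2 - k for closed non-orientable surfaces with k crosscaps.
-29 = 2 - k
k = 2 - (-29) = 31

31


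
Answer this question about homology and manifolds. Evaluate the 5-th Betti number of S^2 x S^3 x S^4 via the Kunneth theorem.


Each S^d has Poincare polynomial 1 + t^d.
The product S^2 x S^3 x S^4 has Poincare polynomial prod(1+t^d_i).
Expanding: b_0=1, b_2=1, b_3=1, b_4=1, b_5=1, b_6=1, b_7=1, b_9=1.
b_5 = 1

1


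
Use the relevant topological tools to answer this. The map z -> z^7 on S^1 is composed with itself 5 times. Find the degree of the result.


deg(f) = 7. Degree is multiplicative: deg(f^5) = (deg f)^5.
deg(f^5) = (7)^5 = 16807

16807


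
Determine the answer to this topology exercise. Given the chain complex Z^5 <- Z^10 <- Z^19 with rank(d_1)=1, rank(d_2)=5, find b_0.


rank H_k = rank(ker d_k) - rank(im d_{k+1}).
rank(ker d_0) = rank(C_0) - rank(d_0) = 5 - 0 = 5.
rank(im d_{0+1}) = 1.
rank H_0 = 5 - 1 = 4

4


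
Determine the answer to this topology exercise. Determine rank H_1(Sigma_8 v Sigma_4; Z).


For a wedge: H_1(A v B) = H_1(A) + H_1(B).
b_1(Sigma_8) = 16, b_1(Sigma_4) = 8.
b_1 = 16 + 8 = 24

24


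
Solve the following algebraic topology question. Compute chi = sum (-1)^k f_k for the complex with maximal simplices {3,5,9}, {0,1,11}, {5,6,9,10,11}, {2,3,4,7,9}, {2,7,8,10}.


Enumerate all faces; f-vector: f_0=12, f_1=29, f_2=26, f_3=11, f_4=2.
chi = sum (-1)^k f_k = 0

0


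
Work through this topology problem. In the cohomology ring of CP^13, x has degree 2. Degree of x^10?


|x| = 2 in H^*(CP^n).
|x^10| = 10 * |x| = 10 * 2 = 20

20


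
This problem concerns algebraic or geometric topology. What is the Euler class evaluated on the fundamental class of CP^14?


For any closed oriented manifold, <e(TM),[M]> = chi(M).
chi(CP^14) = 14+1 = 15

15


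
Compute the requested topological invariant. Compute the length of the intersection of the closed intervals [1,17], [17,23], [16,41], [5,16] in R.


Intersection = [max(a_i), min(b_i)] = [17, 16].
Since 17 > 16, the intersection is empty.
Length = 0

0


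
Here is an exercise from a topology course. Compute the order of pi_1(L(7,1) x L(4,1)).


pi_1(X x Y) = pi_1(X) x pi_1(Y).
pi_1(L(7,1)) = Z/7, pi_1(L(4,1)) = Z/4.
|Z/7 x Z/4| = 7 * 4 = 28

28


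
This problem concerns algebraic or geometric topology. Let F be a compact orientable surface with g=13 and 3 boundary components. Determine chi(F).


For a compact orientable surface with genus g and b boundary components: chi = 2 - 2g - b.
chi = 2 - 2*13 - 3 = 2 - 26 - 3 = -27

-27


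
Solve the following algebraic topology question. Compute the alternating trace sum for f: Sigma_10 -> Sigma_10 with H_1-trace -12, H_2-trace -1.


L(f) = tr(f_0*) - tr(f_1*) + tr(f_2*).
= 1 - (-12) + (-1)
= 12

12


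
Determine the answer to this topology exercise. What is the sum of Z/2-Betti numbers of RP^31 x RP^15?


dim H^*(RP^n; Z/2) = n+1 (one Z/2 in each degree 0..n).
Total Betti number is multiplicative.
Total = (31+1) * (15+1) = 32 * 16 = 512

512


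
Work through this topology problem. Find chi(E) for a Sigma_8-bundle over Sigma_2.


For a fiber bundle F -> E -> B (with CW structure): chi(E) = chi(B) * chi(F).
chi(Sigma_2) = -2, chi(Sigma_8) = -14.
chi(E) = (-2) * (-14) = 28

28


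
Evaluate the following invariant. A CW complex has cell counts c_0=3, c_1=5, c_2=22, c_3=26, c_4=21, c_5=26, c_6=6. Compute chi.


chi = sum_k (-1)^k c_k.
= (-1)^0*3 + (-1)^1*5 + (-1)^2*22 + (-1)^3*26 + (-1)^4*21 + (-1)^5*26 + (-1)^6*6
= (3) + (-5) + (22) + (-26) + (21) + (-26) + (6)
= -5

-5


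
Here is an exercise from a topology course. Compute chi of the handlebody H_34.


A genus-g handlebody deformation retracts to a wedge of g circles.
chi(vee_g S^1) = 1 - g.
chi(H_34) = 1 - 34 = -33

-33


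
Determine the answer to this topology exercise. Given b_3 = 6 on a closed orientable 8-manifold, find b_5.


Poincare duality for closed orientable n-manifolds: b_k = b_{n-k}.
Here n = 8, so b_5 = b_3 = 6

6


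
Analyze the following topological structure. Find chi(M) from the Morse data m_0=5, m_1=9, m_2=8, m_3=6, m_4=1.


Morse theory: chi(M) = sum_k (-1)^k m_k where m_k = #(index-k critical points).
= (5) + (-9) + (8) + (-6) + (1) = -1

-1


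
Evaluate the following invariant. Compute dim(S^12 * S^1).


Join of spheres: S^m * S^n = S^{m+n+1}.
dim = 12 + 1 + 1 = 14

14


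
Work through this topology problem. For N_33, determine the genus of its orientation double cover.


chi(N_33) = 2 - 33 = -31.
Double cover: chi(Sigma_g) = 2 * chi(N_33) = 2*(-31) = -62.
2 - 2g = -62, so g = (2 - (-62))/2 = 64/2 = 32

32


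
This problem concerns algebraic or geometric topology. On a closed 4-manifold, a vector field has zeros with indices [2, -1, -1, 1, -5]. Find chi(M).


Poincare-Hopf: chi(M) = sum of indices of zeros.
chi = (2) + (-1) + (-1) + (1) + (-5) = -4

-4


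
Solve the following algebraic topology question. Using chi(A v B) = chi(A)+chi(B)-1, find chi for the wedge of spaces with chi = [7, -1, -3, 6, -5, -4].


chi(A v B) = chi(A) + chi(B) - 1 (one point identified).
For 6 spaces: chi = (sum chi_i) - (6 - 1).
sum = 0; chi = 0 - 5 = -5

-5


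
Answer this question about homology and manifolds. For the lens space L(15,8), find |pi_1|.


pi_1(L(p,q)) = Z/pZ for any q coprime to p.
|pi_1(L(15,8))| = 15

15


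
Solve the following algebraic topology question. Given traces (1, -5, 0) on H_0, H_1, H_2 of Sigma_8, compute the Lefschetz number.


L(f) = tr(f_0*) - tr(f_1*) + tr(f_2*).
= 1 - (-5) + (0)
= 6

6


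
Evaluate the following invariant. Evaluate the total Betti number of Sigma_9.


For Sigma_9: b_0 = 1, b_1 = 2g = 18, b_2 = 1.
Total = 1 + 18 + 1 = 20

20


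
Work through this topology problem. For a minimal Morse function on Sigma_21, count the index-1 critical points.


A perfect Morse function has m_k = b_k.
For Sigma_21: b_0=1, b_1=2g=42, b_2=1.
Saddles m_1 = 2g = 42

42


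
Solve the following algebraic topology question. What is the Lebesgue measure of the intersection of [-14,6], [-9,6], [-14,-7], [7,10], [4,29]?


Intersection = [max(a_i), min(b_i)] = [7, -7].
Since 7 > -7, the intersection is empty.
Length = 0

0


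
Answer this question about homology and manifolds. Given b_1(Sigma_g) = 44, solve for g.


For a closed orientable surface: b_1 = 2g.
44 = 2g
g = 44 / 2 = 22

22


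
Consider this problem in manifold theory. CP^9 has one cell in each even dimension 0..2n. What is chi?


CP^9 has one cell in each even dimension 0, 2, ..., 2*9 (9+1 cells total).
All cells are even-dimensional, so chi = number of cells.
chi = 9 + 1 = 10

10


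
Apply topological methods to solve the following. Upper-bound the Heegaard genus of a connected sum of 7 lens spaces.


Heegaard genus satisfies g(A#B) <= g(A) + g(B).
Each lens space has g = 1.
Upper bound: 7 * 1 = 7

7


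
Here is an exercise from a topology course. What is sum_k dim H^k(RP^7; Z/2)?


H^k(RP^7; Z/2) = Z/2 for each 0 <= k <= 7.
Total dimension = 7 + 1 = 8

8


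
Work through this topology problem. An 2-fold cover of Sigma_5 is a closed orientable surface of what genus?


For an n-sheeted cover: chi(E) = n * chi(B).
chi(Sigma_5) = 2 - 2*5 = -8.
chi(E) = 2 * (-8) = -16.
genus(E) = (2 - chi(E))/2 = (2 - (-16))/2 = 18/2 = 9

9


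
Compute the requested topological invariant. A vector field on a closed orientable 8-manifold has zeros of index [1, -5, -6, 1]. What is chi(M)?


Poincare-Hopf: chi(M) = sum of indices of zeros.
chi = (1) + (-5) + (-6) + (1) = -9

-9


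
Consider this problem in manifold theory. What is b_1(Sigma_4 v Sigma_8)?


For a wedge: H_1(A v B) = H_1(A) + H_1(B).
b_1(Sigma_4) = 8, b_1(Sigma_8) = 16.
b_1 = 8 + 16 = 24

24


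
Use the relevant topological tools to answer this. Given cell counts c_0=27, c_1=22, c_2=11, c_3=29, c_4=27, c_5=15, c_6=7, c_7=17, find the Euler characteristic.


chi = sum_k (-1)^k c_k.
= (-1)^0*27 + (-1)^1*22 + (-1)^2*11 + (-1)^3*29 + (-1)^4*27 + (-1)^5*15 + (-1)^6*7 + (-1)^7*17
= (27) + (-22) + (11) + (-29) + (27) + (-15) + (7) + (-17)
= -11

-11


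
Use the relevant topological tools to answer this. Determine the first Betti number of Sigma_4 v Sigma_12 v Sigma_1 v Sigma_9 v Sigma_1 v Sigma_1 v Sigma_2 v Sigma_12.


For a wedge X v Y: reduced H_k(X v Y) = H_k(X) + H_k(Y).
Each Sigma_g contributes b_1 = 2g.
b_1 = 8 + 24 + 2 + 18 + 2 + 2 + 4 + 24 = 84

84


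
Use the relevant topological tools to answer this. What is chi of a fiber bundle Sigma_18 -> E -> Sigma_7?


For a fiber bundle F -> E -> B (with CW structure): chi(E) = chi(B) * chi(F).
chi(Sigma_7) = -12, chi(Sigma_18) = -34.
chi(E) = (-12) * (-34) = 408

408


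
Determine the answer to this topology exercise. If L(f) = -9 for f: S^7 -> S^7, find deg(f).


L(f) = 1 + (-1)^7 deg(f) on S^7.
-9 = 1 + (-1)^7 * deg(f)
(-1)^7 * deg(f) = -10
deg(f) = 10

10


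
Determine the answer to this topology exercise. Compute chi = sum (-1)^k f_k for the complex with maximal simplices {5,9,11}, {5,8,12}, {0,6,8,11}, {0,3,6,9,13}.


Enumerate all faces; f-vector: f_0=9, f_1=21, f_2=16, f_3=6, f_4=1.
chi = sum (-1)^k f_k = -1

-1


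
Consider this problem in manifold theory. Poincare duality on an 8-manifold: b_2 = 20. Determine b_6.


Poincare duality for closed orientable n-manifolds: b_k = b_{n-k}.
Here n = 8, so b_6 = b_2 = 20

20


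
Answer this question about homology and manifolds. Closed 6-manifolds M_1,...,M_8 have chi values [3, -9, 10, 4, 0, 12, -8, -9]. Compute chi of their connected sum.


For n-manifolds: chi(A#B) = chi(A) + chi(B) - chi(S^6).
chi(S^6) = 1 + (-1)^6 = 2.
chi(#) = (sum chi_i) - (8-1)*chi(S^6) = 3 - 7*2 = -11

-11


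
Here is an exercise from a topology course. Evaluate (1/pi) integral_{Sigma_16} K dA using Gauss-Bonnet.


Gauss-Bonnet: integral K dA = 2*pi*chi(M).
chi(Sigma_16) = 2 - 2*16 = -30.
(integral K dA)/pi = 2*chi = 2*(-30) = -60

-60


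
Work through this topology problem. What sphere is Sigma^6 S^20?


Each suspension raises dimension by 1: Sigma S^n = S^{n+1}.
Sigma^6 S^20 = S^{20+6} = S^26

26


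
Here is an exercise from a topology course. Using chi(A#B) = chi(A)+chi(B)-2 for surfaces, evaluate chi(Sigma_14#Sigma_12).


chi(Sigma_14) = 2 - 2*14 = -26
chi(Sigma_12) = 2 - 2*12 = -22
For surfaces: chi(A#B) = chi(A) + chi(B) - 2.
chi = -26 + -22 - 2 = -50

-50


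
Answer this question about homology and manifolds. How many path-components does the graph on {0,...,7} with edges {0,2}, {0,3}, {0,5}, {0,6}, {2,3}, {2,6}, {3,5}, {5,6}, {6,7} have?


Run DFS/union-find over 8 vertices.
V = 8, E = 9.
Number of components = 3

3


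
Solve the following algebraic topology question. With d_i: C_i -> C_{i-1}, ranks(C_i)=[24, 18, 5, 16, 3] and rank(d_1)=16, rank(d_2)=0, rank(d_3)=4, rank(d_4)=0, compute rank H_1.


rank H_k = rank(ker d_k) - rank(im d_{k+1}).
rank(ker d_1) = rank(C_1) - rank(d_1) = 18 - 16 = 2.
rank(im d_{1+1}) = 0.
rank H_1 = 2 - 0 = 2

2


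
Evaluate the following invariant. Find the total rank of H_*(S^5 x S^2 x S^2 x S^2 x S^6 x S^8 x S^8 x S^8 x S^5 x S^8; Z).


Total Betti number is multiplicative under products.
Each S^d (d>=1) has total Betti number 2.
There are 10 sphere factors.
Total = 2^10 = 1024

1024


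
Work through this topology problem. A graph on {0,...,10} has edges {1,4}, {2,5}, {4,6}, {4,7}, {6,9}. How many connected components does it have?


Run DFS/union-find over 11 vertices.
V = 11, E = 5.
Number of components = 6

6


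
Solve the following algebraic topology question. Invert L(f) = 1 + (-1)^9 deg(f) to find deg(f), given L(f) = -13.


L(f) = 1 + (-1)^9 deg(f) on S^9.
-13 = 1 + (-1)^9 * deg(f)
(-1)^9 * deg(f) = -14
deg(f) = 14

14


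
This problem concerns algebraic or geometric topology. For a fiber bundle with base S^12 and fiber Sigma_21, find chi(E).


chi(S^12) = 2 (n even), chi(Sigma_21) = 2 - 2*21 = -40.
chi(E) = 2 * (-40) = -80

-80


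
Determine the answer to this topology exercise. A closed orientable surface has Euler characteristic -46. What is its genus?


chi = 2 - 2g for closed orientable surfaces.
-46 = 2 - 2g
2g = 2 - (-46) = 48
g = 24

24


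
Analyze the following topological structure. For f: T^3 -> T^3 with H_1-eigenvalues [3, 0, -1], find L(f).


For a torus self-map: L(f) = det(I - A) where A acts on H_1.
L(f) = (1-3) * (1-0) * (1--1) = -2 * 1 * 2 = -4

-4


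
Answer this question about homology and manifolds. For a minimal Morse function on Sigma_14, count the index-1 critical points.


A perfect Morse function has m_k = b_k.
For Sigma_14: b_0=1, b_1=2g=28, b_2=1.
Saddles m_1 = 2g = 28

28


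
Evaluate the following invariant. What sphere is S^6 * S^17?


Join of spheres: S^m * S^n = S^{m+n+1}.
dim = 6 + 17 + 1 = 24

24


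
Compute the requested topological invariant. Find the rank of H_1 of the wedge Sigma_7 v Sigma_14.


For a wedge: H_1(A v B) = H_1(A) + H_1(B).
b_1(Sigma_7) = 14, b_1(Sigma_14) = 28.
b_1 = 14 + 28 = 42

42


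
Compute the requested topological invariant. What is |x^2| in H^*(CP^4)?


|x| = 2 in H^*(CP^n).
|x^2| = 2 * |x| = 2 * 2 = 4

4


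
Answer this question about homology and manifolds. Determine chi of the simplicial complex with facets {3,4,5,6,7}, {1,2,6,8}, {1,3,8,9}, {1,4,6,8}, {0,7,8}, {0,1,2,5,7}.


Enumerate all faces; f-vector: f_0=10, f_1=33, f_2=32, f_3=13, f_4=2.
chi = sum (-1)^k f_k = -2

-2


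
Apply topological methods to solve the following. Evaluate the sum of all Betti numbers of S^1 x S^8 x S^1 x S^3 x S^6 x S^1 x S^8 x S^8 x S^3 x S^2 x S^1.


Total Betti number is multiplicative under products.
Each S^d (d>=1) has total Betti number 2.
There are 11 sphere factors.
Total = 2^11 = 2048

2048


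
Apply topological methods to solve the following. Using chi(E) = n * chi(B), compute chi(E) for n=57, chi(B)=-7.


For a finite covering: chi(E) = (number of sheets) * chi(B).
chi(E) = 57 * (-7) = -399

-399


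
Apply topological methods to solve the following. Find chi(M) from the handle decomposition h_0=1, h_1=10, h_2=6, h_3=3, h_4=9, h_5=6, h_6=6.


Handles of index k contribute (-1)^k to chi (same as CW cells).
chi = (1) + (-10) + (6) + (-3) + (9) + (-6) + (6) = 3

3


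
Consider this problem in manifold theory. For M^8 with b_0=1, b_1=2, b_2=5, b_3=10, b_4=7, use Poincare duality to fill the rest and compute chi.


By Poincare duality b_k = b_{8-k}, so full Betti numbers: b_0=1, b_1=2, b_2=5, b_3=10, b_4=7, b_5=10, b_6=5, b_7=2, b_8=1.
chi = sum (-1)^k b_k = -5

-5


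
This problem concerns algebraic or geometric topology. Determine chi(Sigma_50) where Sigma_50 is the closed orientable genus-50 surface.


For a closed orientable surface of genus g: chi = 2 - 2g.
Here g = 50.
chi = 2 - 2*50 = 2 - 100 = -98

-98


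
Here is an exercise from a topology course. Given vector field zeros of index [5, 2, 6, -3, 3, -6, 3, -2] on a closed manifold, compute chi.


Poincare-Hopf: chi(M) = sum of indices of zeros.
chi = (5) + (2) + (6) + (-3) + (3) + (-6) + (3) + (-2) = 8

8


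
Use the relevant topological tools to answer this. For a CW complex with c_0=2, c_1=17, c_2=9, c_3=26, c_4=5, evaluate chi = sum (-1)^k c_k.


chi = sum_k (-1)^k c_k.
= (-1)^0*2 + (-1)^1*17 + (-1)^2*9 + (-1)^3*26 + (-1)^4*5
= (2) + (-17) + (9) + (-26) + (5)
= -27

-27


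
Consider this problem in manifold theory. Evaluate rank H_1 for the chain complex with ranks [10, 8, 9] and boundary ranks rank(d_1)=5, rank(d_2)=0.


rank H_k = rank(ker d_k) - rank(im d_{k+1}).
rank(ker d_1) = rank(C_1) - rank(d_1) = 8 - 5 = 3.
rank(im d_{1+1}) = 0.
rank H_1 = 3 - 0 = 3

3


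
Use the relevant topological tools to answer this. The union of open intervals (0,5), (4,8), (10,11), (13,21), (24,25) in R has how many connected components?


Sort and merge overlapping open intervals.
Merged: (0,8), (10,11), (13,21), (24,25).
Number of components = 4

4


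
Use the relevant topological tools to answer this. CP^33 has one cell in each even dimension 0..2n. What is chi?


CP^33 has one cell in each even dimension 0, 2, ..., 2*33 (33+1 cells total).
All cells are even-dimensional, so chi = number of cells.
chi = 33 + 1 = 34

34


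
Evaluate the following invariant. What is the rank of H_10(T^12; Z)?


By the Kunneth formula, b_k(T^n) = C(n,k).
b_10(T^12) = C(12,10).
C(12,10) = 12!/(10!*2!) = 66

66


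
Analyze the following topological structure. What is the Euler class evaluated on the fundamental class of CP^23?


For any closed oriented manifold, <e(TM),[M]> = chi(M).
chi(CP^23) = 23+1 = 24

24


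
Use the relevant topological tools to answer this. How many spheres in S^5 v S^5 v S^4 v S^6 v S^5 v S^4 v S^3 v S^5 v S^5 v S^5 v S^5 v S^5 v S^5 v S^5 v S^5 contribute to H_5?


For a wedge of spheres, H_k (k>0) is free on one generator per sphere of dimension k.
Spheres of dimension 5: count = 11.
b_5 = 11

11


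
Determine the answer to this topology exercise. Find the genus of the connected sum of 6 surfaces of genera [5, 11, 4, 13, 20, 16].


Genus is additive under connected sum of orientable surfaces.
g = 5 + 11 + 4 + 13 + 20 + 16 = 69

69


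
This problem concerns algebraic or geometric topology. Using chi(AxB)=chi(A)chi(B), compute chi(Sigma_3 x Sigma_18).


chi(Sigma_3) = 2 - 2*3 = -4
chi(Sigma_18) = 2 - 2*18 = -34
chi(product) = (-4) * (-34) = 136

136


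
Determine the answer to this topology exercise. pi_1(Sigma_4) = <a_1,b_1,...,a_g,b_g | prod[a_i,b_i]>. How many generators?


Standard presentation: pi_1(Sigma_g) = <a_1,b_1,...,a_g,b_g | [a_1,b_1]...[a_g,b_g] = 1>.
Number of generators = 2g = 2*4 = 8

8


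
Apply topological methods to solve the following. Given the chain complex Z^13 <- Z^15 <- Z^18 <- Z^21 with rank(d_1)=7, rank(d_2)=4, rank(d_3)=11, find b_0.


rank H_k = rank(ker d_k) - rank(im d_{k+1}).
rank(ker d_0) = rank(C_0) - rank(d_0) = 13 - 0 = 13.
rank(im d_{0+1}) = 7.
rank H_0 = 13 - 7 = 6

6


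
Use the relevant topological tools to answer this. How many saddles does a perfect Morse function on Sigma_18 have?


A perfect Morse function has m_k = b_k.
For Sigma_18: b_0=1, b_1=2g=36, b_2=1.
Saddles m_1 = 2g = 36

36


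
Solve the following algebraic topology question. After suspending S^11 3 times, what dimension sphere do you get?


Each suspension raises dimension by 1: Sigma S^n = S^{n+1}.
Sigma^3 S^11 = S^{11+3} = S^14

14


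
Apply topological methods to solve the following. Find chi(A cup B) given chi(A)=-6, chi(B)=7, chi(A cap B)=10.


chi(A cup B) = chi(A) + chi(B) - chi(A cap B)
= -6 + (7) - (10)
= -9

-9


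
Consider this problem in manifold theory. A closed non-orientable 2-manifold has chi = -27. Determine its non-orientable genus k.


chi = 2 - k for closed non-orientable surfaces with k crosscaps.
-27 = 2 - k
k = 2 - (-27) = 29

29


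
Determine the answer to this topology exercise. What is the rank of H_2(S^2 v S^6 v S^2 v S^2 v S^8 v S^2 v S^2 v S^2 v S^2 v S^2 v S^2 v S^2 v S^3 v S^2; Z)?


For a wedge of spheres, H_k (k>0) is free on one generator per sphere of dimension k.
Spheres of dimension 2: count = 11.
b_2 = 11

11


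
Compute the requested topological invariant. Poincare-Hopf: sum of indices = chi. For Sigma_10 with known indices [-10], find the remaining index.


Poincare-Hopf: sum of indices = chi(M).
chi(Sigma_10) = 2 - 2*10 = -18.
Sum of known indices = -10.
x = chi - (sum known) = -18 - (-10) = -8

-8


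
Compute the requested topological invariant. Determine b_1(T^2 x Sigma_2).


pi_1(A x B) = pi_1(A) x pi_1(B); rank of abelianization = b_1.
b_1(T^2) = 2, b_1(Sigma_2) = 2*2 = 4.
b_1(product) = 2 + 4 = 6

6


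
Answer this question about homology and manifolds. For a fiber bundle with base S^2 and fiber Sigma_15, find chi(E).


chi(S^2) = 2 (n even), chi(Sigma_15) = 2 - 2*15 = -28.
chi(E) = 2 * (-28) = -56

-56


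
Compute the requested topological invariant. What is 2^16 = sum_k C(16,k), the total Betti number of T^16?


b_k(T^16) = C(16,k), so the sum over k is sum_k C(16,k) = 2^16.
Total = 2^16 = 65536

65536


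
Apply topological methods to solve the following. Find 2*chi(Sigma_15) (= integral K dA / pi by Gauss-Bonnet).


Gauss-Bonnet: integral K dA = 2*pi*chi(M).
chi(Sigma_15) = 2 - 2*15 = -28.
(integral K dA)/pi = 2*chi = 2*(-28) = -56

-56


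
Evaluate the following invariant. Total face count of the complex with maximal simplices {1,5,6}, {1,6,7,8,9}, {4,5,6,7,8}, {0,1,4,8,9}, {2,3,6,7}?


Each maximal simplex on m vertices has 2^m - 1 nonempty faces.
Take the union (dedupe shared faces).
Total distinct faces = 91

91


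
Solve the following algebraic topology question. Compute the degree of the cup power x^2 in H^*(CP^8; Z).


|x| = 2 in H^*(CP^n).
|x^2| = 2 * |x| = 2 * 2 = 4

4


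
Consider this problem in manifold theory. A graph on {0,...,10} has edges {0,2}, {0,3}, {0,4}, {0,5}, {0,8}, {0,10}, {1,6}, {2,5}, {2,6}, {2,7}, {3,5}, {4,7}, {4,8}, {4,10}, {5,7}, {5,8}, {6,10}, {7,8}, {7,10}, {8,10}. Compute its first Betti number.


b_1 = E - V + (number of components).
E = 20, V = 11, components = 2.
b_1 = 20 - 11 + 2 = 11

11


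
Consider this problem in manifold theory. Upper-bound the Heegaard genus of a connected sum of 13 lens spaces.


Heegaard genus satisfies g(A#B) <= g(A) + g(B).
Each lens space has g = 1.
Upper bound: 13 * 1 = 13

13


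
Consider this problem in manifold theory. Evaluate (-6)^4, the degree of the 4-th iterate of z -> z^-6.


deg(f) = -6. Degree is multiplicative: deg(f^4) = (deg f)^4.
deg(f^4) = (-6)^4 = 1296

1296


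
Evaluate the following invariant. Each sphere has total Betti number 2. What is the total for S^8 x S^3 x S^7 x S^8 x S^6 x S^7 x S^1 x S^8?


Total Betti number is multiplicative under products.
Each S^d (d>=1) has total Betti number 2.
There are 8 sphere factors.
Total = 2^8 = 256

256


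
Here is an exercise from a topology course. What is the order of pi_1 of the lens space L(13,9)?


pi_1(L(p,q)) = Z/pZ for any q coprime to p.
|pi_1(L(13,9))| = 13

13


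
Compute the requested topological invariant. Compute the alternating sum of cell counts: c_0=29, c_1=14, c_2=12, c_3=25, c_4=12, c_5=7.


chi = sum_k (-1)^k c_k.
= (-1)^0*29 + (-1)^1*14 + (-1)^2*12 + (-1)^3*25 + (-1)^4*12 + (-1)^5*7
= (29) + (-14) + (12) + (-25) + (12) + (-7)
= 7

7


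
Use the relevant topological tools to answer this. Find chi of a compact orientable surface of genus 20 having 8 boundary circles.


For a compact orientable surface with genus g and b boundary components: chi = 2 - 2g - b.
chi = 2 - 2*20 - 8 = 2 - 40 - 8 = -46

-46


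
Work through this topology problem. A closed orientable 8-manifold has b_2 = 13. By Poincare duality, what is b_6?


Poincare duality for closed orientable n-manifolds: b_k = b_{n-k}.
Here n = 8, so b_6 = b_2 = 13

13


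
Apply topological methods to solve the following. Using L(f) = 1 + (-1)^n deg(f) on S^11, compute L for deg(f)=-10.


On S^11: L(f) = tr(f_0*) + (-1)^11 tr(f_11*) = 1 + (-1)^11 * deg(f).
L(f) = 1 + (-1)^11 * -10 = 1 + 10 = 11

11


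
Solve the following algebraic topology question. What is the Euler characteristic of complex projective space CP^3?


CP^3 has one cell in each even dimension 0, 2, ..., 2*3 (3+1 cells total).
All cells are even-dimensional, so chi = number of cells.
chi = 3 + 1 = 4

4


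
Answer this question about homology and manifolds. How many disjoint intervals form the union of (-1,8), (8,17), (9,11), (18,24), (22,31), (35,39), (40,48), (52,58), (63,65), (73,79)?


Sort and merge overlapping open intervals.
Merged: (-1,8), (8,17), (18,31), (35,39), (40,48), (52,58), (63,65), (73,79).
Number of components = 8

8


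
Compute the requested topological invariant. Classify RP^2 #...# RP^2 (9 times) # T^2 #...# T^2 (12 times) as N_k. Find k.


Since a >= 1, the sum is non-orientable; each T^2 can be replaced by RP^2 # RP^2 (since T^2#RP^2 = 3RP^2).
Total crosscaps k = 9 + 2*12 = 33.
Check via chi: chi = 9*1 + 12*0 - (9+12-1)*2 = -31 = 2 - k = -31. Consistent.

33


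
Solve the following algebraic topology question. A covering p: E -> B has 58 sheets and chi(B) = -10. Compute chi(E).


For a finite covering: chi(E) = (number of sheets) * chi(B).
chi(E) = 58 * (-10) = -580

-580


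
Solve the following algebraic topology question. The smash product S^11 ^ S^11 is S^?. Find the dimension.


S^m ^ S^n = S^{m+n}.
k = 11 + 11 = 22

22


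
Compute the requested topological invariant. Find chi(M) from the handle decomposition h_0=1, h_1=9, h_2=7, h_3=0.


Handles of index k contribute (-1)^k to chi (same as CW cells).
chi = (1) + (-9) + (7) + (0) = -1

-1


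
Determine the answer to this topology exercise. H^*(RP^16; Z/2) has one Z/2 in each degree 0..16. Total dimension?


H^k(RP^16; Z/2) = Z/2 for each 0 <= k <= 16.
Total dimension = 16 + 1 = 17

17


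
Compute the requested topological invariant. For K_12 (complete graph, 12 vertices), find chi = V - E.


K_12: V = 12, E = C(12,2) = 66.
chi = V - E = 12 - 66 = -54

-54


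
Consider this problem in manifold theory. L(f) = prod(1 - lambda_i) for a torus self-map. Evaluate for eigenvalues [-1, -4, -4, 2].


For a torus self-map: L(f) = det(I - A) where A acts on H_1.
L(f) = (1--1) * (1--4) * (1--4) * (1-2) = 2 * 5 * 5 * -1 = -50

-50


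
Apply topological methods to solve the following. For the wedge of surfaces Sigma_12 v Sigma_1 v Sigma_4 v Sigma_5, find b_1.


For a wedge X v Y: reduced H_k(X v Y) = H_k(X) + H_k(Y).
Each Sigma_g contributes b_1 = 2g.
b_1 = 24 + 2 + 8 + 10 = 44

44


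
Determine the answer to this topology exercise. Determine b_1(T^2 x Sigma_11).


pi_1(A x B) = pi_1(A) x pi_1(B); rank of abelianization = b_1.
b_1(T^2) = 2, b_1(Sigma_11) = 2*11 = 22.
b_1(product) = 2 + 22 = 24

24


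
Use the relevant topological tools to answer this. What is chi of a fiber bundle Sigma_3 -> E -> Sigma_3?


For a fiber bundle F -> E -> B (with CW structure): chi(E) = chi(B) * chi(F).
chi(Sigma_3) = -4, chi(Sigma_3) = -4.
chi(E) = (-4) * (-4) = 16

16


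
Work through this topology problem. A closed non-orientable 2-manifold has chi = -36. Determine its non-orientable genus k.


chi = 2 - k for closed non-orientable surfaces with k crosscaps.
-36 = 2 - k
k = 2 - (-36) = 38

38


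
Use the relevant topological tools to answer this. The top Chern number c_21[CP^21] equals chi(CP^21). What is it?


For any closed oriented manifold, <e(TM),[M]> = chi(M).
chi(CP^21) = 21+1 = 22

22


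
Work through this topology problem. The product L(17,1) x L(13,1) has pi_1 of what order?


pi_1(X x Y) = pi_1(X) x pi_1(Y).
pi_1(L(17,1)) = Z/17, pi_1(L(13,1)) = Z/13.
|Z/17 x Z/13| = 17 * 13 = 221

221


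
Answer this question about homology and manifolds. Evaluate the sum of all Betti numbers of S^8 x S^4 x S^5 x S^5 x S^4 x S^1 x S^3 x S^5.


Total Betti number is multiplicative under products.
Each S^d (d>=1) has total Betti number 2.
There are 8 sphere factors.
Total = 2^8 = 256

256


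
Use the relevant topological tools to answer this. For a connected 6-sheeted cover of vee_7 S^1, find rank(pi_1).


Nielsen-Schreier: an index-n subgroup of F_r is free of rank 1 + n(r-1).
Equivalently: chi(cover) = n*chi(base); chi(vee_r S^1) = 1 - 7 = -6.
chi(E) = 6*(-6) = -36; rank = 1 - chi(E) = 1 - (-36) = 37.
rank = 1 + 6*(7-1) = 1 + 36 = 37

37


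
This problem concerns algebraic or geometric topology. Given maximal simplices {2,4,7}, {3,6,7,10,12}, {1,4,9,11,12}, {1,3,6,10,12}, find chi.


Enumerate all faces; f-vector: f_0=10, f_1=26, f_2=27, f_3=14, f_4=3.
chi = sum (-1)^k f_k = 0

0


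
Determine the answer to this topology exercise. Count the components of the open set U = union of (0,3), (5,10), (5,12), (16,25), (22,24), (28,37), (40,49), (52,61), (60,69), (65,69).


Sort and merge overlapping open intervals.
Merged: (0,3), (5,12), (16,25), (28,37), (40,49), (52,69).
Number of components = 6

6


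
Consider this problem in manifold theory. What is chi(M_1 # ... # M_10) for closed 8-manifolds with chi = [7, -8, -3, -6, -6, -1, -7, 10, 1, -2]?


For n-manifolds: chi(A#B) = chi(A) + chi(B) - chi(S^8).
chi(S^8) = 1 + (-1)^8 = 2.
chi(#) = (sum chi_i) - (10-1)*chi(S^8) = -15 - 9*2 = -33

-33


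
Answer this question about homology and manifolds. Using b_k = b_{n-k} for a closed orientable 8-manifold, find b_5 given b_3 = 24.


Poincare duality for closed orientable n-manifolds: b_k = b_{n-k}.
Here n = 8, so b_5 = b_3 = 24

24


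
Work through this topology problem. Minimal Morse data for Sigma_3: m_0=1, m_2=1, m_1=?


A perfect Morse function has m_k = b_k.
For Sigma_3: b_0=1, b_1=2g=6, b_2=1.
Saddles m_1 = 2g = 6

6


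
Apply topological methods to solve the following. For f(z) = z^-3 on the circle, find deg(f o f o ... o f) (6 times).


deg(f) = -3. Degree is multiplicative: deg(f^6) = (deg f)^6.
deg(f^6) = (-3)^6 = 729

729


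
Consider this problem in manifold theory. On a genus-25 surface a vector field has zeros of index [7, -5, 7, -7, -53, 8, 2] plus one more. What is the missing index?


Poincare-Hopf: sum of indices = chi(M).
chi(Sigma_25) = 2 - 2*25 = -48.
Sum of known indices = -41.
x = chi - (sum known) = -48 - (-41) = -7

-7


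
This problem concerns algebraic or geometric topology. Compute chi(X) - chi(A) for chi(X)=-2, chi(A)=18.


Relative Euler characteristic: chi(X, A) = chi(X) - chi(A).
= -2 - (18) = -20

-20


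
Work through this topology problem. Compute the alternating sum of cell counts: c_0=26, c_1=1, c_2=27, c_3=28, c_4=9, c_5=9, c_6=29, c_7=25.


chi = sum_k (-1)^k c_k.
= (-1)^0*26 + (-1)^1*1 + (-1)^2*27 + (-1)^3*28 + (-1)^4*9 + (-1)^5*9 + (-1)^6*29 + (-1)^7*25
= (26) + (-1) + (27) + (-28) + (9) + (-9) + (29) + (-25)
= 28

28


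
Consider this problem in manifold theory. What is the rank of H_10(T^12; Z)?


By the Kunneth formula, b_k(T^n) = C(n,k).
b_10(T^12) = C(12,10).
C(12,10) = 12!/(10!*2!) = 66

66


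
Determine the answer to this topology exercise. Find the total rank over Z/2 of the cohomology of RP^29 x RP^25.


dim H^*(RP^n; Z/2) = n+1 (one Z/2 in each degree 0..n).
Total Betti number is multiplicative.
Total = (29+1) * (25+1) = 30 * 26 = 780

780


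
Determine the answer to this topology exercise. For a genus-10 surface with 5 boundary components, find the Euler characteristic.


For a compact orientable surface with genus g and b boundary components: chi = 2 - 2g - b.
chi = 2 - 2*10 - 5 = 2 - 20 - 5 = -23

-23


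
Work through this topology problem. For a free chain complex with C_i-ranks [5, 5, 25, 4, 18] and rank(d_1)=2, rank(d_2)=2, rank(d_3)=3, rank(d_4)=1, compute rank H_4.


rank H_k = rank(ker d_k) - rank(im d_{k+1}).
rank(ker d_4) = rank(C_4) - rank(d_4) = 18 - 1 = 17.
rank(im d_{4+1}) = 0.
rank H_4 = 17 - 0 = 17

17


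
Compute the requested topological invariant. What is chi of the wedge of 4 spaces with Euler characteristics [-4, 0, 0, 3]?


chi(A v B) = chi(A) + chi(B) - 1 (one point identified).
For 4 spaces: chi = (sum chi_i) - (4 - 1).
sum = -1; chi = -1 - 3 = -4

-4


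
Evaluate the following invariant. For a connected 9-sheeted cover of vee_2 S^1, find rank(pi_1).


Nielsen-Schreier: an index-n subgroup of F_r is free of rank 1 + n(r-1).
Equivalently: chi(cover) = n*chi(base); chi(vee_r S^1) = 1 - 2 = -1.
chi(E) = 9*(-1) = -9; rank = 1 - chi(E) = 1 - (-9) = 10.
rank = 1 + 9*(2-1) = 1 + 9 = 10

10


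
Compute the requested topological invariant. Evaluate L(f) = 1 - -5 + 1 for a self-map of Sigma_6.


L(f) = tr(f_0*) - tr(f_1*) + tr(f_2*).
= 1 - (-5) + (1)
= 7

7


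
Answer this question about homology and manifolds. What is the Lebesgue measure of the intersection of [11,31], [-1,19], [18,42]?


Intersection = [max(a_i), min(b_i)] = [18, 19].
Length = 19 - 18 = 1

1


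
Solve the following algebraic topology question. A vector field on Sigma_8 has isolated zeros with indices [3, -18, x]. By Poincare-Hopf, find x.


Poincare-Hopf: sum of indices = chi(M).
chi(Sigma_8) = 2 - 2*8 = -14.
Sum of known indices = -15.
x = chi - (sum known) = -14 - (-15) = 1

1


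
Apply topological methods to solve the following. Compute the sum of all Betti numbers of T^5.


b_k(T^5) = C(5,k), so the sum over k is sum_k C(5,k) = 2^5.
Total = 2^5 = 32

32


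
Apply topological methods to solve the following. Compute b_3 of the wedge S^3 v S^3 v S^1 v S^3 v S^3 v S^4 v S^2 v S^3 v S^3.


For a wedge of spheres, H_k (k>0) is free on one generator per sphere of dimension k.
Spheres of dimension 3: count = 6.
b_3 = 6

6


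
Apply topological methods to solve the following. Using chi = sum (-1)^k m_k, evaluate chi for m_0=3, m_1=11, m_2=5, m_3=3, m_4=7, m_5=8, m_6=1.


Morse theory: chi(M) = sum_k (-1)^k m_k where m_k = #(index-k critical points).
= (3) + (-11) + (5) + (-3) + (7) + (-8) + (1) = -6

-6


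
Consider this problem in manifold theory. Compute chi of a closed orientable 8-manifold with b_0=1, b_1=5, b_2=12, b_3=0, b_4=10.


By Poincare duality b_k = b_{8-k}, so full Betti numbers: b_0=1, b_1=5, b_2=12, b_3=0, b_4=10, b_5=0, b_6=12, b_7=5, b_8=1.
chi = sum (-1)^k b_k = 26

26


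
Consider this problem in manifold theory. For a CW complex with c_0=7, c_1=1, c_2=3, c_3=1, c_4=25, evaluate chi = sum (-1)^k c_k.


chi = sum_k (-1)^k c_k.
= (-1)^0*7 + (-1)^1*1 + (-1)^2*3 + (-1)^3*1 + (-1)^4*25
= (7) + (-1) + (3) + (-1) + (25)
= 33

33
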